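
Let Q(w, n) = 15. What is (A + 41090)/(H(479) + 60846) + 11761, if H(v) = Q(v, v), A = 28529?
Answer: 715855840/60861 ≈ 11762.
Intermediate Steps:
H(v) = 15
(A + 41090)/(H(479) + 60846) + 11761 = (28529 + 41090)/(15 + 60846) + 11761 = 69619/60861 + 11761 = 715855840/60861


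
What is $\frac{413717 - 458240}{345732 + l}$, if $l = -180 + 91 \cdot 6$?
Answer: $- \frac{14841}{115366} \approx -0.12864$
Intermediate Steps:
$l = 366$ ($l = -180 + 546 = 366$)
$\frac{413717 - 458240}{345732 + l} = \frac{413717 - 458240}{345732 + 366} = - \frac{44523}{346098} = \left(-44523\right) \frac{1}{346098} = - \frac{14841}{115366}$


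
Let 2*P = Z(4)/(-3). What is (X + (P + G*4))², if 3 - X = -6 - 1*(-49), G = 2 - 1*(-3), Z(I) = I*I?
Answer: 4624/9 ≈ 513.78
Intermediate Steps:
Z(I) = I²
P = -8/3 (P = (4²/(-3))/2 = (16*(-⅓))/2 = (½)*(-16/3) = -8/3 ≈ -2.6667)
G = 5 (G = 2 + 3 = 5)
X = -40 (X = 3 - (-6 - 1*(-49)) = 3 - (-6 + 49) = 3 - 1*43 = 3 - 43 = -40)
(X + (P + G*4))² = (-40 + (-8/3 + 5*4))² = (-40 + (-8/3 + 20))² = (-40 + 52/3)² = (-68/3)² = 4624/9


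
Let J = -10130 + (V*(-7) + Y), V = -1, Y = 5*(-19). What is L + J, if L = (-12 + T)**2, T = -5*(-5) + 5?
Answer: -9894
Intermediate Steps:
Y = -95
T = 30 (T = 25 + 5 = 30)
J = -10218 (J = -10130 + (-1*(-7) - 95) = -10130 + (7 - 95) = -10130 - 88 = -10218)
L = 324 (L = (-12 + 30)**2 = 18**2 = 324)
L + J = 324 - 10218 = -9894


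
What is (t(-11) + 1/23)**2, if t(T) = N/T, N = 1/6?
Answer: 1849/2304324 ≈ 0.00080240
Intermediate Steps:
N = 1/6 ≈ 0.16667
t(T) = 1/(6*T)
(t(-11) + 1/23)**2 = ((1/6)/(-11) + 1/23)**2 = ((1/6)*(-1/11) + 1/23)**2 = (-1/66 + 1/23)**2 = (43/1518)**2 = 1849/2304324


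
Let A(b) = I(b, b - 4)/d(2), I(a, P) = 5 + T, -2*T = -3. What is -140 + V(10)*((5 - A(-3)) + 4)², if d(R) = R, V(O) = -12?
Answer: -2147/4 ≈ -536.75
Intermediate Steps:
T = 3/2 (T = -½*(-3) = 3/2 ≈ 1.5000)
I(a, P) = 13/2 (I(a, P) = 5 + 3/2 = 13/2)
A(b) = 13/4 (A(b) = (13/2)/2 = (13/2)*(½) = 13/4)
-140 + V(10)*((5 - A(-3)) + 4)² = -140 - 12*((5 - 1*13/4) + 4)² = -140 - 12*((5 - 13/4) + 4)² = -140 - 12*(7/4 + 4)² = -140 - 12*(23/4)² = -140 - 12*529/16 = -140 - 1587/4 = -2147/4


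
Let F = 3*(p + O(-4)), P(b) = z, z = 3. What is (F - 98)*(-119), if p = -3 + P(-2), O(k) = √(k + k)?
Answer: 11662 - 714*I*√2 ≈ 11662.0 - 1009.7*I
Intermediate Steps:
P(b) = 3
O(k) = √2*√k (O(k) = √(2*k) = √2*√k)
p = 0 (p = -3 + 3 = 0)
F = 6*I*√2 (F = 3*(0 + √2*√(-4)) = 3*(0 + √2*(2*I)) = 3*(0 + 2*I*√2) = 3*(2*I*√2) = 6*I*√2 ≈ 8.4853*I)
(F - 98)*(-119) = (6*I*√2 - 98)*(-119) = (-98 + 6*I*√2)*(-119) = 11662 - 714*I*√2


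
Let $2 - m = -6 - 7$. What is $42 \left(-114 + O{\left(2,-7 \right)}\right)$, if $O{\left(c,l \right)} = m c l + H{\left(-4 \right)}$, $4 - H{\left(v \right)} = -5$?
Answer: $-13230$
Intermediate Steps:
$H{\left(v \right)} = 9$ ($H{\left(v \right)} = 4 - -5 = 4 + 5 = 9$)
$m = 15$ ($m = 2 - \left(-6 - 7\right) = 2 - -13 = 2 + 13 = 15$)
$O{\left(c,l \right)} = 9 + 15 c l$ ($O{\left(c,l \right)} = 15 c l + 9 = 9 + 15 c l$)
$42 \left(-114 + O{\left(2,-7 \right)}\right) = 42 \left(-114 + \left(9 + 15 \cdot 2 \left(-7\right)\right)\right) = 42 \left(-114 + \left(9 - 210\right)\right) = 42 \left(-114 - 201\right) = 42 \left(-315\right) = -13230$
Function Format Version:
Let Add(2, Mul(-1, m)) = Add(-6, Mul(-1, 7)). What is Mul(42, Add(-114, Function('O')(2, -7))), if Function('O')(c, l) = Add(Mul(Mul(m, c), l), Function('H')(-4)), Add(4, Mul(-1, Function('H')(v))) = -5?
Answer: -13230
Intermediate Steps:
Function('H')(v) = 9 (Function('H')(v) = Add(4, Mul(-1, -5)) = Add(4, 5) = 9)
m = 15 (m = Add(2, Mul(-1, Add(-6, Mul(-1, 7)))) = Add(2, Mul(-1, Add(-6, -7))) = Add(2, Mul(-1, -13)) = Add(2, 13) = 15)
Function('O')(c, l) = Add(9, Mul(15, c, l)) (Function('O')(c, l) = Add(Mul(Mul(15, c), l), 9) = Add(Mul(15, c, l), 9) = Add(9, Mul(15, c, l)))
Mul(42, Add(-114, Function('O')(2, -7))) = Mul(42, Add(-114, Add(9, Mul(15, 2, -7)))) = Mul(42, Add(-114, Add(9, -210))) = Mul(42, Add(-114, -201)) = Mul(42, -315) = -13230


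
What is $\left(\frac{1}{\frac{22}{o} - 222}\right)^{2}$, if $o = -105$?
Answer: $\frac{11025}{544382224} \approx 2.0252 \cdot 10^{-5}$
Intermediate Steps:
$\left(\frac{1}{\frac{22}{o} - 222}\right)^{2} = \left(\frac{1}{\frac{22}{-105} - 222}\right)^{2} = \left(\frac{1}{22 \left(- \frac{1}{105}\right) - 222}\right)^{2} = \left(\frac{1}{- \frac{22}{105} - 222}\right)^{2} = \left(\frac{1}{- \frac{23332}{105}}\right)^{2} = \left(- \frac{105}{23332}\right)^{2} = \frac{11025}{544382224}$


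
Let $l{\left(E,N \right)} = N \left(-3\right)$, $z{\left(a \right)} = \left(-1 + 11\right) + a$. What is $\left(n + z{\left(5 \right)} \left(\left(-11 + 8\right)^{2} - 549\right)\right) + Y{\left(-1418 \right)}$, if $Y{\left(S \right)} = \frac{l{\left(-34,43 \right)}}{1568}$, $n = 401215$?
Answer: $\frac{616404191}{1568} \approx 3.9312 \cdot 10^{5}$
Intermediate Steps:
$z{\left(a \right)} = 10 + a$
$l{\left(E,N \right)} = - 3 N$
$Y{\left(S \right)} = - \frac{129}{1568}$ ($Y{\left(S \right)} = \frac{\left(-3\right) 43}{1568} = \left(-129\right) \frac{1}{1568} = - \frac{129}{1568}$)
$\left(n + z{\left(5 \right)} \left(\left(-11 + 8\right)^{2} - 549\right)\right) + Y{\left(-1418 \right)} = \left(401215 + \left(10 + 5\right) \left(\left(-11 + 8\right)^{2} - 549\right)\right) - \frac{129}{1568} = \left(401215 + 15 \left(\left(-3\right)^{2} - 549\right)\right) - \frac{129}{1568} = \left(401215 + 15 \left(9 - 549\right)\right) - \frac{129}{1568} = \left(401215 + 15 \left(-540\right)\right) - \frac{129}{1568} = \left(401215 - 8100\right) - \frac{129}{1568} = 393115 - \frac{129}{1568} = \frac{616404191}{1568}$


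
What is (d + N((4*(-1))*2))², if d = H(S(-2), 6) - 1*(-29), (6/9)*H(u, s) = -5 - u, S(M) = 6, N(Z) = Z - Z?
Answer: 625/4 ≈ 156.25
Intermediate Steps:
N(Z) = 0
H(u, s) = -15/2 - 3*u/2 (H(u, s) = 3*(-5 - u)/2 = -15/2 - 3*u/2)
d = 25/2 (d = (-15/2 - 3/2*6) - 1*(-29) = (-15/2 - 9) + 29 = -33/2 + 29 = 25/2 ≈ 12.500)
(d + N((4*(-1))*2))² = (25/2 + 0)² = (25/2)² = 625/4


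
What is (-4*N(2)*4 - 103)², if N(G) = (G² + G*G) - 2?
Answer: 39601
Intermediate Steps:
N(G) = -2 + 2*G² (N(G) = (G² + G²) - 2 = 2*G² - 2 = -2 + 2*G²)
(-4*N(2)*4 - 103)² = (-4*(-2 + 2*2²)*4 - 103)² = (-4*(-2 + 2*4)*4 - 103)² = (-4*(-2 + 8)*4 - 103)² = (-4*6*4 - 103)² = (-24*4 - 103)² = (-96 - 103)² = (-199)² = 39601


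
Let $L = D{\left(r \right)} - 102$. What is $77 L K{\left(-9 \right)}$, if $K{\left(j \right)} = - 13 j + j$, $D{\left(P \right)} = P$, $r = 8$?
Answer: $-781704$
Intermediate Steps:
$L = -94$ ($L = 8 - 102 = -94$)
$K{\left(j \right)} = - 12 j$
$77 L K{\left(-9 \right)} = 77 \left(-94\right) \left(\left(-12\right) \left(-9\right)\right) = \left(-7238\right) 108 = -781704$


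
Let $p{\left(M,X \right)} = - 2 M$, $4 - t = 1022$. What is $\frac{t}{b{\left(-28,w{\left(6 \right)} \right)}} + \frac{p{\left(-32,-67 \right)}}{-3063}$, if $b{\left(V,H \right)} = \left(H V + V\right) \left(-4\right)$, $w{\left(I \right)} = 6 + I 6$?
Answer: $- \frac{1713179}{7375704} \approx -0.23227$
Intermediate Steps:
$t = -1018$ ($t = 4 - 1022 = -1018$)
$w{\left(I \right)} = 6 + 6 I$
$b{\left(V,H \right)} = - 4 V - 4 H V$ ($b{\left(V,H \right)} = \left(V + H V\right) \left(-4\right) = - 4 V - 4 H V$)
$\frac{t}{b{\left(-28,w{\left(6 \right)} \right)}} + \frac{p{\left(-32,-67 \right)}}{-3063} = - \frac{1018}{\left(-4\right) \left(-28\right) \left(1 + \left(6 + 6 \cdot 6\right)\right)} + \frac{\left(-2\right) \left(-32\right)}{-3063} = - \frac{1018}{\left(-4\right) \left(-28\right) \left(1 + \left(6 + 36\right)\right)} + 64 \left(- \frac{1}{3063}\right) = - \frac{1018}{\left(-4\right) \left(-28\right) \left(1 + 42\right)} - \frac{64}{3063} = - \frac{1018}{\left(-4\right) \left(-28\right) 43} - \frac{64}{3063} = - \frac{1018}{4816} - \frac{64}{3063} = \left(-1018\right) \frac{1}{4816} - \frac{64}{3063} = - \frac{509}{2408} - \frac{64}{3063} = - \frac{1713179}{7375704}$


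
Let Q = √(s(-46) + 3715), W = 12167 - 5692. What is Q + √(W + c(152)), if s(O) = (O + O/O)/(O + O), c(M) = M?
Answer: 47*√3 + 55*√2599/46 ≈ 142.36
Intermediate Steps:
s(O) = (1 + O)/(2*O) (s(O) = (O + 1)/((2*O)) = (1 + O)*(1/(2*O)) = (1 + O)/(2*O))
W = 6475
Q = 55*√2599/46 (Q = √((½)*(1 - 46)/(-46) + 3715) = √((½)*(-1/46)*(-45) + 3715) = √(45/92 + 3715) = √(341825/92) = 55*√2599/46 ≈ 60.955)
Q + √(W + c(152)) = 55*√2599/46 + √(6475 + 152) = 55*√2599/46 + √6627 = 55*√2599/46 + 47*√3 = 47*√3 + 55*√2599/46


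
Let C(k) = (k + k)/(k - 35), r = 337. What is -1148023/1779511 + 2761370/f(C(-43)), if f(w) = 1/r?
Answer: 1655980352605567/1779511 ≈ 9.3058e+8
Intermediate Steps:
C(k) = 2*k/(-35 + k) (C(k) = (2*k)/(-35 + k) = 2*k/(-35 + k))
f(w) = 1/337
-1148023/1779511 + 2761370/f(C(-43)) = -1148023/1779511 + 2761370/(1/337) = -1148023*1/1779511 + 2761370*337 = -1148023/1779511 + 930581690 = 1655980352605567/1779511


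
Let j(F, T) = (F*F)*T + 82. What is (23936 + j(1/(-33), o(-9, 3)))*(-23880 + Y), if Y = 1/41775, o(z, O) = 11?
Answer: -2372045407243217/4135725 ≈ -5.7355e+8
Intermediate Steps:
j(F, T) = 82 + T*F² (j(F, T) = F²*T + 82 = T*F² + 82 = 82 + T*F²)
Y = 1/41775 ≈ 2.3938e-5
(23936 + j(1/(-33), o(-9, 3)))*(-23880 + Y) = (23936 + (82 + 11*(1/(-33))²))*(-23880 + 1/41775) = (23936 + (82 + 11*(-1/33)²))*(-997586999/41775) = (23936 + (82 + 11*(1/1089)))*(-997586999/41775) = (23936 + (82 + 1/99))*(-997586999/41775) = (23936 + 8119/99)*(-997586999/41775) = (2377783/99)*(-997586999/41775) = -2372045407243217/4135725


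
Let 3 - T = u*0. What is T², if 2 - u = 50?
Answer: 9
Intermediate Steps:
u = -48 (u = 2 - 1*50 = 2 - 50 = -48)
T = 3 (T = 3 - (-48)*0 = 3 - 1*0 = 3 + 0 = 3)
T² = 3² = 9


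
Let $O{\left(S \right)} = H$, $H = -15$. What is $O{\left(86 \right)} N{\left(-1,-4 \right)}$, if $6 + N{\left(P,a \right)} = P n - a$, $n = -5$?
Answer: $-45$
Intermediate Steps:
$N{\left(P,a \right)} = -6 - a - 5 P$ ($N{\left(P,a \right)} = -6 + \left(P \left(-5\right) - a\right) = -6 - \left(a + 5 P\right) = -6 - a - 5 P$)
$O{\left(S \right)} = -15$
$O{\left(86 \right)} N{\left(-1,-4 \right)} = - 15 \left(-6 - -4 - -5\right) = - 15 \left(-6 + 4 + 5\right) = \left(-15\right) 3 = -45$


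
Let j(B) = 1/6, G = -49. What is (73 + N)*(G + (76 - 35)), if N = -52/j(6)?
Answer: 1912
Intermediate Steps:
j(B) = ⅙
N = -312 (N = -52/⅙ = -52*6 = -312)
(73 + N)*(G + (76 - 35)) = (73 - 312)*(-49 + (76 - 35)) = -239*(-49 + 41) = -239*(-8) = 1912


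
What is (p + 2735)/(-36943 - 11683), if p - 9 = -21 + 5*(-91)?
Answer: -1134/24313 ≈ -0.046642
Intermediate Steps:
p = -467 (p = 9 + (-21 + 5*(-91)) = 9 + (-21 - 455) = 9 - 476 = -467)
(p + 2735)/(-36943 - 11683) = (-467 + 2735)/(-36943 - 11683) = 2268/(-48626) = 2268*(-1/48626) = -1134/24313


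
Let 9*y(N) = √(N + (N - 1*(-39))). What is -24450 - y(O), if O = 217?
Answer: -24450 - √473/9 ≈ -24452.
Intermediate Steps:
y(N) = √(39 + 2*N)/9 (y(N) = √(N + (N - 1*(-39)))/9 = √(N + (N + 39))/9 = √(N + (39 + N))/9 = √(39 + 2*N)/9)
-24450 - y(O) = -24450 - √(39 + 2*217)/9 = -24450 - √(39 + 434)/9 = -24450 - √473/9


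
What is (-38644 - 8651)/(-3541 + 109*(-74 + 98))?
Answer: 9459/185 ≈ 51.130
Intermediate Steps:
(-38644 - 8651)/(-3541 + 109*(-74 + 98)) = -47295/(-3541 + 109*24) = -47295/(-3541 + 2616) = -47295/(-925) = -47295*(-1/925) = 9459/185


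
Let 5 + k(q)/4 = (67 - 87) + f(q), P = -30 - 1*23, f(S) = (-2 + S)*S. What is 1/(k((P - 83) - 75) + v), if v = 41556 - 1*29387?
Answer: 1/191841 ≈ 5.2126e-6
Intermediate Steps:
f(S) = S*(-2 + S)
P = -53 (P = -30 - 23 = -53)
k(q) = -100 + 4*q*(-2 + q) (k(q) = -20 + 4*((67 - 87) + q*(-2 + q)) = -20 + 4*(-20 + q*(-2 + q)) = -20 + (-80 + 4*q*(-2 + q)) = -100 + 4*q*(-2 + q))
v = 12169 (v = 41556 - 29387 = 12169)
1/(k((P - 83) - 75) + v) = 1/((-100 + 4*((-53 - 83) - 75)*(-2 + ((-53 - 83) - 75))) + 12169) = 1/((-100 + 4*(-136 - 75)*(-2 + (-136 - 75))) + 12169) = 1/((-100 + 4*(-211)*(-2 - 211)) + 12169) = 1/((-100 + 4*(-211)*(-213)) + 12169) = 1/((-100 + 179772) + 12169) = 1/(179672 + 12169) = 1/191841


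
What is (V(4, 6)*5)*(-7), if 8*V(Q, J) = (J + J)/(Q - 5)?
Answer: 105/2 ≈ 52.500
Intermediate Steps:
V(Q, J) = J/(4*(-5 + Q)) (V(Q, J) = ((J + J)/(Q - 5))/8 = ((2*J)/(-5 + Q))/8 = (2*J/(-5 + Q))/8 = J/(4*(-5 + Q)))
(V(4, 6)*5)*(-7) = (((¼)*6/(-5 + 4))*5)*(-7) = (((¼)*6/(-1))*5)*(-7) = (((¼)*6*(-1))*5)*(-7) = -3/2*5*(-7) = -15/2*(-7) = 105/2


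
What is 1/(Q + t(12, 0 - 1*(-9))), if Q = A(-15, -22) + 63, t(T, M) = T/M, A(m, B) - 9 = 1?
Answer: 3/223 ≈ 0.013453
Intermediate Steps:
A(m, B) = 10 (A(m, B) = 9 + 1 = 10)
Q = 73 (Q = 10 + 63 = 73)
1/(Q + t(12, 0 - 1*(-9))) = 1/(73 + 12/(0 - 1*(-9))) = 1/(73 + 12/(0 + 9)) = 1/(73 + 12/9) = 1/(73 + 12*(⅑)) = 1/(73 + 4/3) = 1/(223/3) = 3/223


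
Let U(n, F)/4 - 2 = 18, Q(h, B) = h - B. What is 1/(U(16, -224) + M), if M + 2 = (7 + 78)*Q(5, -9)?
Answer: 1/1268 ≈ 0.00078864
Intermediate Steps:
U(n, F) = 80 (U(n, F) = 8 + 4*18 = 8 + 72 = 80)
M = 1188 (M = -2 + (7 + 78)*(5 - 1*(-9)) = -2 + 85*(5 + 9) = -2 + 85*14 = -2 + 1190 = 1188)
1/(U(16, -224) + M) = 1/(80 + 1188) = 1/1268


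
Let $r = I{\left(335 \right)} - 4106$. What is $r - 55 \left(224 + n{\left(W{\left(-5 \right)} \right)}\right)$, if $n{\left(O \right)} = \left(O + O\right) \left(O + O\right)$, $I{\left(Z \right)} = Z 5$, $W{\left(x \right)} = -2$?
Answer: $-15631$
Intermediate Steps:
$I{\left(Z \right)} = 5 Z$
$r = -2431$ ($r = 5 \cdot 335 - 4106 = 1675 - 4106 = -2431$)
$n{\left(O \right)} = 4 O^{2}$ ($n{\left(O \right)} = 2 O 2 O = 4 O^{2}$)
$r - 55 \left(224 + n{\left(W{\left(-5 \right)} \right)}\right) = -2431 - 55 \left(224 + 4 \left(-2\right)^{2}\right) = -2431 - 55 \left(224 + 4 \cdot 4\right) = -2431 - 55 \left(224 + 16\right) = -2431 - 55 \cdot 240 = -2431 - 13200 = -15631$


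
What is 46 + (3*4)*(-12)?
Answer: -98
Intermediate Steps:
46 + (3*4)*(-12) = 46 + 12*(-12) = 46 - 144 = -98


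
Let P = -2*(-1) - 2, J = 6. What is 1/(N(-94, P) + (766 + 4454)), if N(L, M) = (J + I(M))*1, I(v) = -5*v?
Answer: 1/5226 ≈ 0.00019135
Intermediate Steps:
P = 0 (P = 2 - 2 = 0)
N(L, M) = 6 - 5*M (N(L, M) = (6 - 5*M)*1 = 6 - 5*M)
1/(N(-94, P) + (766 + 4454)) = 1/((6 - 5*0) + (766 + 4454)) = 1/((6 + 0) + 5220) = 1/(6 + 5220) = 1/5226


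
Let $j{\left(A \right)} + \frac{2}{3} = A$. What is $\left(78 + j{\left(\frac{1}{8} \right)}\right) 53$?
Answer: $\frac{98527}{24} \approx 4105.3$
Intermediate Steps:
$j{\left(A \right)} = - \frac{2}{3} + A$
$\left(78 + j{\left(\frac{1}{8} \right)}\right) 53 = \left(78 - \left(\frac{2}{3} - \frac{1}{8}\right)\right) 53 = \left(78 + \left(- \frac{2}{3} + \frac{1}{8}\right)\right) 53 = \left(78 - \frac{13}{24}\right) 53 = \frac{1859}{24} \cdot 53 = \frac{98527}{24}$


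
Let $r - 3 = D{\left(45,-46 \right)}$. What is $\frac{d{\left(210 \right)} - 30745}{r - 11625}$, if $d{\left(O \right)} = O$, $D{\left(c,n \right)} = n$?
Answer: $\frac{30535}{11668} \approx 2.617$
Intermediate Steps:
$r = -43$ ($r = 3 - 46 = -43$)
$\frac{d{\left(210 \right)} - 30745}{r - 11625} = \frac{210 - 30745}{-43 - 11625} = - \frac{30535}{-11668} = \left(-30535\right) \left(- \frac{1}{11668}\right) = \frac{30535}{11668}$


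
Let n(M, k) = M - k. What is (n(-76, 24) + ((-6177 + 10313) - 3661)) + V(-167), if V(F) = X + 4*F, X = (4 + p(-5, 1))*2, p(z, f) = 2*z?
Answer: -305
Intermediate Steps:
X = -12 (X = (4 + 2*(-5))*2 = (4 - 10)*2 = -6*2 = -12)
V(F) = -12 + 4*F
(n(-76, 24) + ((-6177 + 10313) - 3661)) + V(-167) = ((-76 - 1*24) + ((-6177 + 10313) - 3661)) + (-12 + 4*(-167)) = ((-76 - 24) + (4136 - 3661)) + (-12 - 668) = (-100 + 475) - 680 = 375 - 680 = -305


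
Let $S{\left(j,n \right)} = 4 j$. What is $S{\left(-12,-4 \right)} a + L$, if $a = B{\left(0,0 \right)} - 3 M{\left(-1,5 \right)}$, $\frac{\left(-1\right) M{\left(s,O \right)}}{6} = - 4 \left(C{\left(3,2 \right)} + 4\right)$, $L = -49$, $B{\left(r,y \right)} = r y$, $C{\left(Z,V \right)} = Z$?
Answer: $24143$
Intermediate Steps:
$M{\left(s,O \right)} = 168$ ($M{\left(s,O \right)} = - 6 \left(- 4 \left(3 + 4\right)\right) = - 6 \left(\left(-4\right) 7\right) = \left(-6\right) \left(-28\right) = 168$)
$a = -504$ ($a = 0 \cdot 0 - 504 = 0 - 504 = -504$)
$S{\left(-12,-4 \right)} a + L = 4 \left(-12\right) \left(-504\right) - 49 = \left(-48\right) \left(-504\right) - 49 = 24192 - 49 = 24143$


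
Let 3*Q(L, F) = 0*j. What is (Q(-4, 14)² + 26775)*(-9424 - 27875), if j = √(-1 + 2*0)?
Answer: -998680725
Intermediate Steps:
j = I (j = √(-1 + 0) = √(-1) = I ≈ 1.0*I)
Q(L, F) = 0 (Q(L, F) = (0*I)/3 = (⅓)*0 = 0)
(Q(-4, 14)² + 26775)*(-9424 - 27875) = (0² + 26775)*(-9424 - 27875) = (0 + 26775)*(-37299) = 26775*(-37299) = -998680725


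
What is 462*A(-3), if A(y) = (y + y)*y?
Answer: 8316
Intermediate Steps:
A(y) = 2*y**2 (A(y) = (2*y)*y = 2*y**2)
462*A(-3) = 462*(2*(-3)**2) = 462*(2*9) = 462*18 = 8316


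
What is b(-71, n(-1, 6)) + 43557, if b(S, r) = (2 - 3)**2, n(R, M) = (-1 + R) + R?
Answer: 43558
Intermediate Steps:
n(R, M) = -1 + 2*R
b(S, r) = 1 (b(S, r) = (-1)**2 = 1)
b(-71, n(-1, 6)) + 43557 = 1 + 43557 = 43558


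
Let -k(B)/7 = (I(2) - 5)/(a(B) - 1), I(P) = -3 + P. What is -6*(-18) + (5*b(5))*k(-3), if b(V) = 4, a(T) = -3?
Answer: -102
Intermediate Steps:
k(B) = -21/2 (k(B) = -7*((-3 + 2) - 5)/(-3 - 1) = -7*(-1 - 5)/(-4) = -(-42)*(-1)/4 = -7*3/2 = -21/2)
-6*(-18) + (5*b(5))*k(-3) = -6*(-18) + (5*4)*(-21/2) = 108 + 20*(-21/2) = 108 - 210 = -102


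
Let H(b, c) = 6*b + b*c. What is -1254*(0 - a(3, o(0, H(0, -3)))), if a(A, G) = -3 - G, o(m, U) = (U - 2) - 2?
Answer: 1254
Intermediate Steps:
o(m, U) = -4 + U (o(m, U) = (-2 + U) - 2 = -4 + U)
-1254*(0 - a(3, o(0, H(0, -3)))) = -1254*(0 - (-3 - (-4 + 0*(6 - 3)))) = -1254*(0 - (-3 - (-4 + 0*3))) = -1254*(0 - (-3 - (-4 + 0))) = -1254*(0 - (-3 - 1*(-4))) = -1254*(0 - (-3 + 4)) = -1254*(0 - 1*1) = -1254*(0 - 1) = -1254*(-1) = 1254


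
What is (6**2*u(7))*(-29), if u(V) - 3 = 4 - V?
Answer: 0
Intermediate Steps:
u(V) = 7 - V (u(V) = 3 + (4 - V) = 7 - V)
(6**2*u(7))*(-29) = (6**2*(7 - 1*7))*(-29) = (36*(7 - 7))*(-29) = (36*0)*(-29) = 0*(-29) = 0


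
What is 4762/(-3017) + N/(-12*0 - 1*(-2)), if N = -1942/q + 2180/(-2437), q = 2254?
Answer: -5815601665/2367482138 ≈ -2.4565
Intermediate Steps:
N = -4823187/2746499 (N = -1942/2254 + 2180/(-2437) = -1942*1/2254 + 2180*(-1/2437) = -971/1127 - 2180/2437 = -4823187/2746499 ≈ -1.7561)
4762/(-3017) + N/(-12*0 - 1*(-2)) = 4762/(-3017) - 4823187/(2746499*(-12*0 - 1*(-2))) = 4762*(-1/3017) - 4823187/(2746499*(0 + 2)) = -4762/3017 - 4823187/2746499/2 = -4762/3017 - 4823187/2746499*½ = -4762/3017 - 4823187/5492998 = -5815601665/2367482138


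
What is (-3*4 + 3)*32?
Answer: -288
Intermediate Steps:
(-3*4 + 3)*32 = (-12 + 3)*32 = -9*32 = -288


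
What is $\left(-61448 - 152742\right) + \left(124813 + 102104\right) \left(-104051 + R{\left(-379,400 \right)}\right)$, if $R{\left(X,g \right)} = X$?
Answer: $-23697156500$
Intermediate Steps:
$\left(-61448 - 152742\right) + \left(124813 + 102104\right) \left(-104051 + R{\left(-379,400 \right)}\right) = \left(-61448 - 152742\right) + \left(124813 + 102104\right) \left(-104051 - 379\right) = -214190 + 226917 \left(-104430\right) = -214190 - 23696942310 = -23697156500$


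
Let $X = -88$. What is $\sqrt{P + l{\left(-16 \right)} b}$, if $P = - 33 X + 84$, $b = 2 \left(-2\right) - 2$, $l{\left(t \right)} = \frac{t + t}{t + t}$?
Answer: $\sqrt{2982} \approx 54.608$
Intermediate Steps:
$l{\left(t \right)} = 1$ ($l{\left(t \right)} = \frac{2 t}{2 t} = 2 t \frac{1}{2 t} = 1$)
$b = -6$ ($b = -4 - 2 = -6$)
$P = 2988$ ($P = \left(-33\right) \left(-88\right) + 84 = 2904 + 84 = 2988$)
$\sqrt{P + l{\left(-16 \right)} b} = \sqrt{2988 + 1 \left(-6\right)} = \sqrt{2988 - 6} = \sqrt{2982}$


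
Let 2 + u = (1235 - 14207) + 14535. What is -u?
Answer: -1561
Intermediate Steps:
u = 1561 (u = -2 + ((1235 - 14207) + 14535) = -2 + (-12972 + 14535) = -2 + 1563 = 1561)
-u = -1*1561 = -1561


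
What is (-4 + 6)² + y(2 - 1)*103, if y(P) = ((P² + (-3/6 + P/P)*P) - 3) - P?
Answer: -507/2 ≈ -253.50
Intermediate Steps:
y(P) = -3 + P² - P/2 (y(P) = ((P² + (-3*⅙ + 1)*P) - 3) - P = ((P² + (-½ + 1)*P) - 3) - P = ((P² + P/2) - 3) - P = (-3 + P² + P/2) - P = -3 + P² - P/2)
(-4 + 6)² + y(2 - 1)*103 = (-4 + 6)² + (-3 + (2 - 1)² - (2 - 1)/2)*103 = 2² + (-3 + 1² - ½*1)*103 = 4 + (-3 + 1 - ½)*103 = 4 - 5/2*103 = 4 - 515/2 = -507/2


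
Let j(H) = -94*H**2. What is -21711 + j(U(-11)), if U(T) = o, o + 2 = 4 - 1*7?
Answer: -24061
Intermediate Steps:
o = -5 (o = -2 + (4 - 1*7) = -2 + (4 - 7) = -2 - 3 = -5)
U(T) = -5
-21711 + j(U(-11)) = -21711 - 94*(-5)**2 = -21711 - 94*25 = -21711 - 2350 = -24061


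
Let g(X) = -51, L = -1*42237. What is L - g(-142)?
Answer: -42186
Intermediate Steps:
L = -42237
L - g(-142) = -42237 - 1*(-51) = -42237 + 51 = -42186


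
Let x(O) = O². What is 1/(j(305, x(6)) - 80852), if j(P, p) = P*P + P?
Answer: 1/12478 ≈ 8.0141e-5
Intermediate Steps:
j(P, p) = P + P² (j(P, p) = P² + P = P + P²)
1/(j(305, x(6)) - 80852) = 1/(305*(1 + 305) - 80852) = 1/(305*306 - 80852) = 1/(93330 - 80852) = 1/12478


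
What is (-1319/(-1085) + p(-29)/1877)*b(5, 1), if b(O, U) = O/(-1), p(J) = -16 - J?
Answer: -2489868/407309 ≈ -6.1130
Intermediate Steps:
b(O, U) = -O (b(O, U) = O*(-1) = -O)
(-1319/(-1085) + p(-29)/1877)*b(5, 1) = (-1319/(-1085) + (-16 - 1*(-29))/1877)*(-1*5) = (-1319*(-1/1085) + (-16 + 29)*(1/1877))*(-5) = (1319/1085 + 13*(1/1877))*(-5) = (1319/1085 + 13/1877)*(-5) = (2489868/2036545)*(-5) = -2489868/407309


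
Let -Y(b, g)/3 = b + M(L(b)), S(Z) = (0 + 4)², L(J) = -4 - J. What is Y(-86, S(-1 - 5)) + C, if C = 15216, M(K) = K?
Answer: 15228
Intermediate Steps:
S(Z) = 16 (S(Z) = 4² = 16)
Y(b, g) = 12 (Y(b, g) = -3*(b + (-4 - b)) = -3*(-4) = 12)
Y(-86, S(-1 - 5)) + C = 12 + 15216 = 15228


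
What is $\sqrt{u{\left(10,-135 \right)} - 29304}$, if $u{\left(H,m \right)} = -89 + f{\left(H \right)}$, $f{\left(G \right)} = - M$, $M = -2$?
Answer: $i \sqrt{29391} \approx 171.44 i$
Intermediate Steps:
$f{\left(G \right)} = 2$ ($f{\left(G \right)} = \left(-1\right) \left(-2\right) = 2$)
$u{\left(H,m \right)} = -87$ ($u{\left(H,m \right)} = -89 + 2 = -87$)
$\sqrt{u{\left(10,-135 \right)} - 29304} = \sqrt{-87 - 29304} = \sqrt{-29391} = i \sqrt{29391}$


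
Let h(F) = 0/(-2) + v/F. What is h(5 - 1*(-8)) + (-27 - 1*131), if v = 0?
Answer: -158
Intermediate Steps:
h(F) = 0 (h(F) = 0/(-2) + 0/F = 0*(-½) + 0 = 0 + 0 = 0)
h(5 - 1*(-8)) + (-27 - 1*131) = 0 + (-27 - 1*131) = 0 + (-27 - 131) = 0 - 158 = -158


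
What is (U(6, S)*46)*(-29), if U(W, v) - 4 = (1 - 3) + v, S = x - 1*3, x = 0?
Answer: 1334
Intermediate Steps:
S = -3 (S = 0 - 1*3 = 0 - 3 = -3)
U(W, v) = 2 + v (U(W, v) = 4 + ((1 - 3) + v) = 4 + (-2 + v) = 2 + v)
(U(6, S)*46)*(-29) = ((2 - 3)*46)*(-29) = -1*46*(-29) = -46*(-29) = 1334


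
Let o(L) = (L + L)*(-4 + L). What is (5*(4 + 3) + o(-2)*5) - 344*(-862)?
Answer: 296683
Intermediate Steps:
o(L) = 2*L*(-4 + L) (o(L) = (2*L)*(-4 + L) = 2*L*(-4 + L))
(5*(4 + 3) + o(-2)*5) - 344*(-862) = (5*(4 + 3) + (2*(-2)*(-4 - 2))*5) - 344*(-862) = (5*7 + (2*(-2)*(-6))*5) + 296528 = (35 + 24*5) + 296528 = (35 + 120) + 296528 = 155 + 296528 = 296683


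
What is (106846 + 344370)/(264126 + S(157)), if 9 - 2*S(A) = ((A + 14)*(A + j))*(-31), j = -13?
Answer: 902432/1291605 ≈ 0.69869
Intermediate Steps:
S(A) = 9/2 + 31*(-13 + A)*(14 + A)/2 (S(A) = 9/2 - (A + 14)*(A - 13)*(-31)/2 = 9/2 - (14 + A)*(-13 + A)*(-31)/2 = 9/2 - (-13 + A)*(14 + A)*(-31)/2 = 9/2 - (-31)*(-13 + A)*(14 + A)/2 = 9/2 + 31*(-13 + A)*(14 + A)/2)
(106846 + 344370)/(264126 + S(157)) = (106846 + 344370)/(264126 + (-5633/2 + (31/2)*157 + (31/2)*157²)) = 451216/(264126 + (-5633/2 + 4867/2 + (31/2)*24649)) = 451216/(264126 + (-5633/2 + 4867/2 + 764119/2)) = 451216/(264126 + 763353/2) = 451216/(1291605/2) = 451216*(2/1291605) = 902432/1291605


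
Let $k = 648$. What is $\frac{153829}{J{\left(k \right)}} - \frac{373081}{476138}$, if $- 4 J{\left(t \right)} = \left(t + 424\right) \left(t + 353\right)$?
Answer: $- \frac{6666520235}{4912791884} \approx -1.357$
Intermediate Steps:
$J{\left(t \right)} = - \frac{\left(353 + t\right) \left(424 + t\right)}{4}$ ($J{\left(t \right)} = - \frac{\left(t + 424\right) \left(t + 353\right)}{4} = - \frac{\left(424 + t\right) \left(353 + t\right)}{4} = - \frac{\left(353 + t\right) \left(424 + t\right)}{4}$)
$\frac{153829}{J{\left(k \right)}} - \frac{373081}{476138} = \frac{153829}{-37418 - 125874 - \frac{648^{2}}{4}} - \frac{373081}{476138} = \frac{153829}{-37418 - 125874 - 104976} - \frac{373081}{476138} = \frac{153829}{-268268} - \frac{373081}{476138} = 153829 \left(- \frac{1}{268268}\right) - \frac{373081}{476138} = - \frac{11833}{20636} - \frac{373081}{476138} = - \frac{6666520235}{4912791884}$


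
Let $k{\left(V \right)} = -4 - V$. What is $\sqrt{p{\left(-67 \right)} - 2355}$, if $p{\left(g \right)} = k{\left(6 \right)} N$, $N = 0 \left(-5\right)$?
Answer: $i \sqrt{2355} \approx 48.528 i$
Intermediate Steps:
$N = 0$
$p{\left(g \right)} = 0$ ($p{\left(g \right)} = \left(-4 - 6\right) 0 = \left(-10\right) 0 = 0$)
$\sqrt{p{\left(-67 \right)} - 2355} = \sqrt{0 - 2355} = \sqrt{-2355} = i \sqrt{2355}$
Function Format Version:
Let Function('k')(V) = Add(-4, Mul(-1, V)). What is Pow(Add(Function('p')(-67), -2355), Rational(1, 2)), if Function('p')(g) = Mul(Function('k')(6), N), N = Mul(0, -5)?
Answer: Mul(I, Pow(2355, Rational(1, 2))) ≈ Mul(48.528, I)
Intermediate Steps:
N = 0
Function('p')(g) = 0 (Function('p')(g) = Mul(Add(-4, Mul(-1, 6)), 0) = Mul(Add(-4, -6), 0) = Mul(-10, 0) = 0)
Pow(Add(Function('p')(-67), -2355), Rational(1, 2)) = Pow(Add(0, -2355), Rational(1, 2)) = Pow(-2355, Rational(1, 2)) = Mul(I, Pow(2355, Rational(1, 2)))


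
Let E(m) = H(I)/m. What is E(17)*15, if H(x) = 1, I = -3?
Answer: 15/17 ≈ 0.88235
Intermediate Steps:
E(m) = 1/m
E(17)*15 = 15/17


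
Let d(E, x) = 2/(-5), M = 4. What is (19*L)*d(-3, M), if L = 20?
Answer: -152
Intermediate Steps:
d(E, x) = -2/5 (d(E, x) = 2*(-1/5) = -2/5)
(19*L)*d(-3, M) = (19*20)*(-2/5) = 380*(-2/5) = -152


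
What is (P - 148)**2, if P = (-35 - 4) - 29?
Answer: 46656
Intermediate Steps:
P = -68 (P = -39 - 29 = -68)
(P - 148)**2 = (-68 - 148)**2 = (-216)**2 = 46656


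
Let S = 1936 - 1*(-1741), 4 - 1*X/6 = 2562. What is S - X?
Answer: 19025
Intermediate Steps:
X = -15348 (X = 24 - 6*2562 = 24 - 15372 = -15348)
S = 3677 (S = 1936 + 1741 = 3677)
S - X = 3677 - 1*(-15348) = 3677 + 15348 = 19025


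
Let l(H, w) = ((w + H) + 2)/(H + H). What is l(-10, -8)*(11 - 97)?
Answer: -344/5 ≈ -68.800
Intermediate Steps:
l(H, w) = (2 + H + w)/(2*H) (l(H, w) = ((H + w) + 2)/((2*H)) = (2 + H + w)*(1/(2*H)) = (2 + H + w)/(2*H))
l(-10, -8)*(11 - 97) = ((½)*(2 - 10 - 8)/(-10))*(11 - 97) = ((½)*(-⅒)*(-16))*(-86) = (⅘)*(-86) = -344/5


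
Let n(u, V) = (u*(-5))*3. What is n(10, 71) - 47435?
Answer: -47585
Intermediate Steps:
n(u, V) = -15*u (n(u, V) = -5*u*3 = -15*u)
n(10, 71) - 47435 = -15*10 - 47435 = -150 - 47435 = -47585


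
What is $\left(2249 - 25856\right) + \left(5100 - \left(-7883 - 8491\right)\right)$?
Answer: $-2133$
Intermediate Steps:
$\left(2249 - 25856\right) + \left(5100 - \left(-7883 - 8491\right)\right) = -23607 + \left(5100 - -16374\right) = -23607 + \left(5100 + 16374\right) = -23607 + 21474 = -2133$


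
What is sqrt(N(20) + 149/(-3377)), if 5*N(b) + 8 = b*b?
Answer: 53*sqrt(7952835)/16885 ≈ 8.8519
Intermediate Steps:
N(b) = -8/5 + b**2/5 (N(b) = -8/5 + (b*b)/5 = -8/5 + b**2/5)
sqrt(N(20) + 149/(-3377)) = sqrt((-8/5 + (1/5)*20**2) + 149/(-3377)) = sqrt((-8/5 + (1/5)*400) + 149*(-1/3377)) = sqrt((-8/5 + 80) - 149/3377) = sqrt(392/5 - 149/3377) = sqrt(1323039/16885) = 53*sqrt(7952835)/16885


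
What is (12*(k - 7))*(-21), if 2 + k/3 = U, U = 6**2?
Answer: -23940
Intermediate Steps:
U = 36
k = 102 (k = -6 + 3*36 = -6 + 108 = 102)
(12*(k - 7))*(-21) = (12*(102 - 7))*(-21) = (12*95)*(-21) = 1140*(-21) = -23940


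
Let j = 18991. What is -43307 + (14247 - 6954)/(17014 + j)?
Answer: -1559261242/36005 ≈ -43307.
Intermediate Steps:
-43307 + (14247 - 6954)/(17014 + j) = -43307 + (14247 - 6954)/(17014 + 18991) = -43307 + 7293/36005 = -1559261242/36005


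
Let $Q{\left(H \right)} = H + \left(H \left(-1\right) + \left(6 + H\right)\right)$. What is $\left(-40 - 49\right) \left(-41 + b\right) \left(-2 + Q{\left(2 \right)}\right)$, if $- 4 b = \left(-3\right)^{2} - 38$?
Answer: $\frac{36045}{2} \approx 18023.0$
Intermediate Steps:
$Q{\left(H \right)} = 6 + H$ ($Q{\left(H \right)} = H + \left(- H + \left(6 + H\right)\right) = H + 6 = 6 + H$)
$b = \frac{29}{4}$ ($b = - \frac{\left(-3\right)^{2} - 38}{4} = - \frac{9 - 38}{4} = \left(- \frac{1}{4}\right) \left(-29\right) = \frac{29}{4} \approx 7.25$)
$\left(-40 - 49\right) \left(-41 + b\right) \left(-2 + Q{\left(2 \right)}\right) = \left(-40 - 49\right) \left(-41 + \frac{29}{4}\right) \left(-2 + \left(6 + 2\right)\right) = \left(-89\right) \left(- \frac{135}{4}\right) \left(-2 + 8\right) = \frac{12015}{4} \cdot 6 = \frac{36045}{2}$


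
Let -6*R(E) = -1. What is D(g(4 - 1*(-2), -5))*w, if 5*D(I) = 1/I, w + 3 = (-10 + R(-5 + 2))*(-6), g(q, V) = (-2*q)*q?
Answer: -7/45 ≈ -0.15556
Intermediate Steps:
R(E) = 1/6 (R(E) = -1/6*(-1) = 1/6)
g(q, V) = -2*q**2
w = 56 (w = -3 + (-10 + 1/6)*(-6) = -3 - 59/6*(-6) = -3 + 59 = 56)
D(I) = 1/(5*I)
D(g(4 - 1*(-2), -5))*w = (1/(5*((-2*(4 - 1*(-2))**2))))*56 = (1/(5*((-2*(4 + 2)**2))))*56 = (1/(5*((-2*6**2))))*56 = (1/(5*((-2*36))))*56 = ((1/5)/(-72))*56 = ((1/5)*(-1/72))*56 = -1/360*56 = -7/45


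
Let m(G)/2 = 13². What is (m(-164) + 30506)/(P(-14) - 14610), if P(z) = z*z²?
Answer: -15422/8677 ≈ -1.7773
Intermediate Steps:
m(G) = 338 (m(G) = 2*13² = 2*169 = 338)
P(z) = z³
(m(-164) + 30506)/(P(-14) - 14610) = (338 + 30506)/((-14)³ - 14610) = 30844/(-2744 - 14610) = 30844/(-17354) = 30844*(-1/17354) = -15422/8677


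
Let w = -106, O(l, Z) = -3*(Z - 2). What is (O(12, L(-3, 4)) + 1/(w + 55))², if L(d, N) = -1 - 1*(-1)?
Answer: 93025/2601 ≈ 35.765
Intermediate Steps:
L(d, N) = 0 (L(d, N) = -1 + 1 = 0)
O(l, Z) = 6 - 3*Z (O(l, Z) = -3*(-2 + Z) = 6 - 3*Z)
(O(12, L(-3, 4)) + 1/(w + 55))² = ((6 - 3*0) + 1/(-106 + 55))² = ((6 + 0) + 1/(-51))² = (6 - 1/51)² = (305/51)² = 93025/2601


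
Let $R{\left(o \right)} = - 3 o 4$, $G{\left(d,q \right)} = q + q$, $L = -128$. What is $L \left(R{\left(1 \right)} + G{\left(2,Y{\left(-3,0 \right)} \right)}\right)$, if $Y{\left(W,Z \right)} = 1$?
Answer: $1280$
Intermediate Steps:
$G{\left(d,q \right)} = 2 q$
$R{\left(o \right)} = - 12 o$
$L \left(R{\left(1 \right)} + G{\left(2,Y{\left(-3,0 \right)} \right)}\right) = - 128 \left(\left(-12\right) 1 + 2 \cdot 1\right) = - 128 \left(-12 + 2\right) = \left(-128\right) \left(-10\right) = 1280$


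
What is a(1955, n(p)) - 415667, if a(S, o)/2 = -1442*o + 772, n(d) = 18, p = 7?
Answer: -466035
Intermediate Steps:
a(S, o) = 1544 - 2884*o (a(S, o) = 2*(-1442*o + 772) = 2*(772 - 1442*o) = 1544 - 2884*o)
a(1955, n(p)) - 415667 = (1544 - 2884*18) - 415667 = (1544 - 51912) - 415667 = -50368 - 415667 = -466035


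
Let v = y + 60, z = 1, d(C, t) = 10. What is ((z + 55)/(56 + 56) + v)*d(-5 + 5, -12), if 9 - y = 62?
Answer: 75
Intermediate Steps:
y = -53 (y = 9 - 1*62 = 9 - 62 = -53)
v = 7 (v = -53 + 60 = 7)
((z + 55)/(56 + 56) + v)*d(-5 + 5, -12) = ((1 + 55)/(56 + 56) + 7)*10 = (56/112 + 7)*10 = (56*(1/112) + 7)*10 = (½ + 7)*10 = (15/2)*10 = 75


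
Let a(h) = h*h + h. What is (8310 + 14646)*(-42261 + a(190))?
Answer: -137070276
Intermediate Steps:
a(h) = h + h² (a(h) = h² + h = h + h²)
(8310 + 14646)*(-42261 + a(190)) = (8310 + 14646)*(-42261 + 190*(1 + 190)) = 22956*(-42261 + 190*191) = 22956*(-42261 + 36290) = 22956*(-5971) = -137070276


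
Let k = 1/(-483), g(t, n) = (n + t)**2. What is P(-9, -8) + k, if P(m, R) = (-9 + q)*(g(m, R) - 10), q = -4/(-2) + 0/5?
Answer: -943300/483 ≈ -1953.0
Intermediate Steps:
q = 2 (q = -4*(-1/2) + 0*(1/5) = 2 + 0 = 2)
k = -1/483 ≈ -0.0020704
P(m, R) = 70 - 7*(R + m)**2 (P(m, R) = (-9 + 2)*((R + m)**2 - 10) = -7*(-10 + (R + m)**2) = 70 - 7*(R + m)**2)
P(-9, -8) + k = (70 - 7*(-8 - 9)**2) - 1/483 = (70 - 7*(-17)**2) - 1/483 = (70 - 7*289) - 1/483 = (70 - 2023) - 1/483 = -1953 - 1/483 = -943300/483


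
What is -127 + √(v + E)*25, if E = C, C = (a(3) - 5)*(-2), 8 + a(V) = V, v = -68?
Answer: -127 + 100*I*√3 ≈ -127.0 + 173.21*I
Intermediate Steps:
a(V) = -8 + V
C = 20 (C = ((-8 + 3) - 5)*(-2) = (-5 - 5)*(-2) = -10*(-2) = 20)
E = 20
-127 + √(v + E)*25 = -127 + √(-68 + 20)*25 = -127 + √(-48)*25 = -127 + (4*I*√3)*25 = -127 + 100*I*√3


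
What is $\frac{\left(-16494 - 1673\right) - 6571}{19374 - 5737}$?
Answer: $- \frac{24738}{13637} \approx -1.814$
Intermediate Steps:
$\frac{\left(-16494 - 1673\right) - 6571}{19374 - 5737} = \frac{-18167 - 6571}{13637} = \left(-24738\right) \frac{1}{13637} = - \frac{24738}{13637}$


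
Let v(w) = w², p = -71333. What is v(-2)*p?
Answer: -285332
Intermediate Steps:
v(-2)*p = (-2)²*(-71333) = 4*(-71333) = -285332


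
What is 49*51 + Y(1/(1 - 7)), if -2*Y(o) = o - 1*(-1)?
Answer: 29983/12 ≈ 2498.6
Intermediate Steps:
Y(o) = -1/2 - o/2 (Y(o) = -(o - 1*(-1))/2 = -(o + 1)/2 = -(1 + o)/2 = -1/2 - o/2)
49*51 + Y(1/(1 - 7)) = 49*51 + (-1/2 - 1/(2*(1 - 7))) = 2499 + (-1/2 - 1/2/(-6)) = 2499 + (-1/2 - 1/2*(-1/6)) = 2499 + (-1/2 + 1/12) = 2499 - 5/12 = 29983/12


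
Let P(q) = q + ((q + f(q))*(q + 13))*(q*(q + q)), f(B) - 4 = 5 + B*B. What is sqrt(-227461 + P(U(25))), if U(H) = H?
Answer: 2*sqrt(7768766) ≈ 5574.5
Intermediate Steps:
f(B) = 9 + B**2 (f(B) = 4 + (5 + B*B) = 4 + (5 + B**2) = 9 + B**2)
P(q) = q + 2*q**2*(13 + q)*(9 + q + q**2) (P(q) = q + ((q + (9 + q**2))*(q + 13))*(q*(q + q)) = q + ((9 + q + q**2)*(13 + q))*(q*(2*q)) = q + ((13 + q)*(9 + q + q**2))*(2*q**2) = q + 2*q**2*(13 + q)*(9 + q + q**2))
sqrt(-227461 + P(U(25))) = sqrt(-227461 + 25*(1 + 2*25**4 + 28*25**3 + 44*25**2 + 234*25)) = sqrt(-227461 + 25*(1 + 2*390625 + 28*15625 + 44*625 + 5850)) = sqrt(-227461 + 25*(1 + 781250 + 437500 + 27500 + 5850)) = sqrt(-227461 + 25*1252101) = sqrt(-227461 + 31302525) = sqrt(31075064) = 2*sqrt(7768766)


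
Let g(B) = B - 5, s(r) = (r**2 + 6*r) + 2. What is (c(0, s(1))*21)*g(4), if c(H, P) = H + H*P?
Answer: 0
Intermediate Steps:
s(r) = 2 + r**2 + 6*r
g(B) = -5 + B
(c(0, s(1))*21)*g(4) = ((0*(1 + (2 + 1**2 + 6*1)))*21)*(-5 + 4) = ((0*(1 + (2 + 1 + 6)))*21)*(-1) = ((0*(1 + 9))*21)*(-1) = ((0*10)*21)*(-1) = (0*21)*(-1) = 0*(-1) = 0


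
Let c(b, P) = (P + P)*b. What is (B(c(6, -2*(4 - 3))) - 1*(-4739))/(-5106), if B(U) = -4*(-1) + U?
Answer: -1573/1702 ≈ -0.92421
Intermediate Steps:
c(b, P) = 2*P*b (c(b, P) = (2*P)*b = 2*P*b)
B(U) = 4 + U
(B(c(6, -2*(4 - 3))) - 1*(-4739))/(-5106) = ((4 + 2*(-2*(4 - 3))*6) - 1*(-4739))/(-5106) = ((4 + 2*(-2*1)*6) + 4739)*(-1/5106) = ((4 + 2*(-2)*6) + 4739)*(-1/5106) = ((4 - 24) + 4739)*(-1/5106) = (-20 + 4739)*(-1/5106) = 4719*(-1/5106) = -1573/1702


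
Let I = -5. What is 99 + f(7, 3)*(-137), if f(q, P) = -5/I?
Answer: -38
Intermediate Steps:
f(q, P) = 1 (f(q, P) = -5/(-5) = -5*(-⅕) = 1)
99 + f(7, 3)*(-137) = 99 + 1*(-137) = 99 - 137 = -38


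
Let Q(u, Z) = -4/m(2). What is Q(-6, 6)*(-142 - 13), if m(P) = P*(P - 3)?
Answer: -310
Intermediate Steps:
m(P) = P*(-3 + P)
Q(u, Z) = 2 (Q(u, Z) = -4*1/(2*(-3 + 2)) = -4/(2*(-1)) = -4/(-2) = -4*(-½) = 2)
Q(-6, 6)*(-142 - 13) = 2*(-142 - 13) = 2*(-155) = -310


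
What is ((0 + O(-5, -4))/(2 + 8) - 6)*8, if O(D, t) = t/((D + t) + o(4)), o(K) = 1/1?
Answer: -238/5 ≈ -47.600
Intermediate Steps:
o(K) = 1
O(D, t) = t/(1 + D + t) (O(D, t) = t/((D + t) + 1) = t/(1 + D + t))
((0 + O(-5, -4))/(2 + 8) - 6)*8 = ((0 - 4/(1 - 5 - 4))/(2 + 8) - 6)*8 = ((0 - 4/(-8))/10 - 6)*8 = ((0 - 4*(-⅛))*(⅒) - 6)*8 = ((0 + ½)*(⅒) - 6)*8 = ((½)*(⅒) - 6)*8 = (1/20 - 6)*8 = -119/20*8 = -238/5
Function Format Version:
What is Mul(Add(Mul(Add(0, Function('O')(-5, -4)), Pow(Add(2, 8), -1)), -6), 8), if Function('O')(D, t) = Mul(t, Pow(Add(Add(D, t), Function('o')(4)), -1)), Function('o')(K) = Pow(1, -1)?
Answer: Rational(-238, 5) ≈ -47.600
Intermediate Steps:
Function('o')(K) = 1
Function('O')(D, t) = Mul(t, Pow(Add(1, D, t), -1)) (Function('O')(D, t) = Mul(t, Pow(Add(Add(D, t), 1), -1)) = Mul(t, Pow(Add(1, D, t), -1)))
Mul(Add(Mul(Add(0, Function('O')(-5, -4)), Pow(Add(2, 8), -1)), -6), 8) = Mul(Add(Mul(Add(0, Mul(-4, Pow(Add(1, -5, -4), -1))), Pow(Add(2, 8), -1)), -6), 8) = Mul(Add(Mul(Add(0, Mul(-4, Pow(-8, -1))), Pow(10, -1)), -6), 8) = Mul(Add(Mul(Add(0, Mul(-4, Rational(-1, 8))), Rational(1, 10)), -6), 8) = Mul(Add(Mul(Add(0, Rational(1, 2)), Rational(1, 10)), -6), 8) = Mul(Add(Mul(Rational(1, 2), Rational(1, 10)), -6), 8) = Mul(Add(Rational(1, 20), -6), 8) = Mul(Rational(-119, 20), 8) = Rational(-238, 5)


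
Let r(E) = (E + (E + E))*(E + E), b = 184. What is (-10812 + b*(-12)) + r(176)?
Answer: 172836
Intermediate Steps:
r(E) = 6*E² (r(E) = (E + 2*E)*(2*E) = (3*E)*(2*E) = 6*E²)
(-10812 + b*(-12)) + r(176) = (-10812 + 184*(-12)) + 6*176² = (-10812 - 2208) + 6*30976 = -13020 + 185856 = 172836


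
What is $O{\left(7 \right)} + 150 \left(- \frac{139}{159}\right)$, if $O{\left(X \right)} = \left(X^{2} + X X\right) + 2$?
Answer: $- \frac{1650}{53} \approx -31.132$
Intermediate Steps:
$O{\left(X \right)} = 2 + 2 X^{2}$ ($O{\left(X \right)} = \left(X^{2} + X^{2}\right) + 2 = 2 X^{2} + 2 = 2 + 2 X^{2}$)
$O{\left(7 \right)} + 150 \left(- \frac{139}{159}\right) = \left(2 + 2 \cdot 7^{2}\right) + 150 \left(- \frac{139}{159}\right) = \left(2 + 2 \cdot 49\right) + 150 \left(\left(-139\right) \frac{1}{159}\right) = \left(2 + 98\right) + 150 \left(- \frac{139}{159}\right) = 100 - \frac{6950}{53} = - \frac{1650}{53}$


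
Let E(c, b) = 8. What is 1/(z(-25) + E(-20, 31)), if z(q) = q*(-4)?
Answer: 1/108 ≈ 0.0092593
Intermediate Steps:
z(q) = -4*q
1/(z(-25) + E(-20, 31)) = 1/(-4*(-25) + 8) = 1/(100 + 8) = 1/108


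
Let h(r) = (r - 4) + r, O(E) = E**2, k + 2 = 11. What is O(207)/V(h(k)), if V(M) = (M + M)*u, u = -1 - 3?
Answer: -42849/112 ≈ -382.58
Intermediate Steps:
k = 9 (k = -2 + 11 = 9)
u = -4
h(r) = -4 + 2*r (h(r) = (-4 + r) + r = -4 + 2*r)
V(M) = -8*M (V(M) = (M + M)*(-4) = (2*M)*(-4) = -8*M)
O(207)/V(h(k)) = 207**2/((-8*(-4 + 2*9))) = 42849/((-8*(-4 + 18))) = 42849/((-8*14)) = 42849/(-112) = 42849*(-1/112) = -42849/112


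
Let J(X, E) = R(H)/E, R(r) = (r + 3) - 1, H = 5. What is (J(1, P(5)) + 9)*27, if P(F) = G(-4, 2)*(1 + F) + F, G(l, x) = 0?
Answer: 1404/5 ≈ 280.80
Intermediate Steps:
P(F) = F (P(F) = 0*(1 + F) + F = 0 + F = F)
R(r) = 2 + r (R(r) = (3 + r) - 1 = 2 + r)
J(X, E) = 7/E (J(X, E) = (2 + 5)/E = 7/E)
(J(1, P(5)) + 9)*27 = (7/5 + 9)*27 = (52/5)*27 = 1404/5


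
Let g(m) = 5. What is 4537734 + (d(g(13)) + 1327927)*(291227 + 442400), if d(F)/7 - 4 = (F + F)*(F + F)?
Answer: 974741719419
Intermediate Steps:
d(F) = 28 + 28*F² (d(F) = 28 + 7*((F + F)*(F + F)) = 28 + 7*((2*F)*(2*F)) = 28 + 7*(4*F²) = 28 + 28*F²)
4537734 + (d(g(13)) + 1327927)*(291227 + 442400) = 4537734 + ((28 + 28*5²) + 1327927)*(291227 + 442400) = 4537734 + ((28 + 28*25) + 1327927)*733627 = 4537734 + ((28 + 700) + 1327927)*733627 = 4537734 + (728 + 1327927)*733627 = 4537734 + 1328655*733627 = 4537734 + 974737181685 = 974741719419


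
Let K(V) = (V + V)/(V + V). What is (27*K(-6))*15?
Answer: 405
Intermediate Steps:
K(V) = 1 (K(V) = (2*V)/((2*V)) = (2*V)*(1/(2*V)) = 1)
(27*K(-6))*15 = (27*1)*15 = 27*15 = 405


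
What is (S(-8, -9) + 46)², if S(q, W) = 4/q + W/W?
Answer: 8649/4 ≈ 2162.3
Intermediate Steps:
S(q, W) = 1 + 4/q (S(q, W) = 4/q + 1 = 1 + 4/q)
(S(-8, -9) + 46)² = ((4 - 8)/(-8) + 46)² = (-⅛*(-4) + 46)² = (½ + 46)² = (93/2)² = 8649/4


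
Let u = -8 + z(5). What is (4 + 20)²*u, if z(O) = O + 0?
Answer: -1728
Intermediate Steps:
z(O) = O
u = -3 (u = -8 + 5 = -3)
(4 + 20)²*u = (4 + 20)²*(-3) = 24²*(-3) = 576*(-3) = -1728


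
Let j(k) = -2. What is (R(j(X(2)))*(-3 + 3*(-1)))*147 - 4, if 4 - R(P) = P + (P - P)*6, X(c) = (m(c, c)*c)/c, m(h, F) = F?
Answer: -5296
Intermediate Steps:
X(c) = c (X(c) = (c*c)/c = c²/c = c)
R(P) = 4 - P (R(P) = 4 - (P + (P - P)*6) = 4 - (P + 0*6) = 4 - (P + 0) = 4 - P)
(R(j(X(2)))*(-3 + 3*(-1)))*147 - 4 = ((4 - 1*(-2))*(-3 + 3*(-1)))*147 - 4 = ((4 + 2)*(-3 - 3))*147 - 4 = (6*(-6))*147 - 4 = -36*147 - 4 = -5292 - 4 = -5296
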